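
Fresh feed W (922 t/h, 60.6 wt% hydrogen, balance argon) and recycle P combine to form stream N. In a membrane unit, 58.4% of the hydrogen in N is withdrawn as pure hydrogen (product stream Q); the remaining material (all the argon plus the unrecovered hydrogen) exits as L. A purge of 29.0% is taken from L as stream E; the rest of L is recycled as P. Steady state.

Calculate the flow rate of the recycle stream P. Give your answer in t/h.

argon enters only via W and leaves only via the purge: 922×0.394 = 0.290×(argon in L), and the membrane unit passes all argon, so argon in N = argon in L = 1252.6 t/h.
hydrogen in N: m_A = 922×0.606 + (1−0.290)·(1−0.584)·m_A, so m_A = 558.73/0.7046 = 792.93 t/h.
L = (1−0.584)×792.93 + 1252.6 = 1582.5 t/h.
Recycle P = (1−0.290)×1582.5 = 1123.6 t/h.

1124 t/h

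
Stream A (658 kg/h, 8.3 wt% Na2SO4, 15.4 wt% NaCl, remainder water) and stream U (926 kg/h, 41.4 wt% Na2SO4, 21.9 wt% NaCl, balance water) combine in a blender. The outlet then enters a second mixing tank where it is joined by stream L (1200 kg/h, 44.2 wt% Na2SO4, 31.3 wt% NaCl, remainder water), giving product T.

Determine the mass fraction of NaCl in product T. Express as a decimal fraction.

0.244

Overall, product flow = 2784 kg/h.
NaCl in = 658×0.154 + 926×0.219 + 1200×0.313 = 679.73 kg/h.
NaCl fraction in T = 0.244.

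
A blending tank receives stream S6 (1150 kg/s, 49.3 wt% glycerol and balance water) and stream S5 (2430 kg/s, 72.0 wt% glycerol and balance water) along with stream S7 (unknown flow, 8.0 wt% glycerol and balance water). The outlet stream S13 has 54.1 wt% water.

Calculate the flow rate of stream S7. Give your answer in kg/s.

1777 kg/s

Let S7 be the unknown flow. Total out = 3580 + S7.
water balance: 1263.5 + 0.920·S7 = 0.541·(3580 + S7)
(0.920 − 0.541)·S7 = 0.541×3580 − 1263.5 = 673.33
S7 = 673.33 / 0.379 = 1776.6 kg/s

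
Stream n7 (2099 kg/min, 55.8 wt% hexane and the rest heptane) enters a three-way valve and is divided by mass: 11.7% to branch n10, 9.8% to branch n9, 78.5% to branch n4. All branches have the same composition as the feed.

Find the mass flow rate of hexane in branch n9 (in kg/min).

Branch n9 total = 0.098×2099 = 205.7 kg/min.
hexane in n9 = 0.558×205.7 = 114.78 kg/min.

114.8 kg/min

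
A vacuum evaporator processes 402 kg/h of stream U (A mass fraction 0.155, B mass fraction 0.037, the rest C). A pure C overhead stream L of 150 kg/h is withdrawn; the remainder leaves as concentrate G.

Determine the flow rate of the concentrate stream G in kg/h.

Concentrate = 402 − 150 = 252 kg/h.

252 kg/h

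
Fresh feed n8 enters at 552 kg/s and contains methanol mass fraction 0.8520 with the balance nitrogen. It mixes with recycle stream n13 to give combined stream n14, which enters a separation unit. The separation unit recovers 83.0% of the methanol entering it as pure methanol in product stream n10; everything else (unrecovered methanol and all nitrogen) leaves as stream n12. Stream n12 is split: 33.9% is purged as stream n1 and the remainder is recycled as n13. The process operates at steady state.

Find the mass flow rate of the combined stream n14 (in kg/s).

770.8 kg/s

nitrogen enters only via n8 and leaves only via the purge: 552×0.148 = 0.339×(nitrogen in n12), and the separation unit passes all nitrogen, so nitrogen in n14 = nitrogen in n12 = 240.99 kg/s.
methanol in n14: m_A = 552×0.852 + (1−0.339)·(1−0.830)·m_A, so m_A = 470.3/0.8876 = 529.84 kg/s.
n14 = 529.84 + 240.99 = 770.83 kg/s.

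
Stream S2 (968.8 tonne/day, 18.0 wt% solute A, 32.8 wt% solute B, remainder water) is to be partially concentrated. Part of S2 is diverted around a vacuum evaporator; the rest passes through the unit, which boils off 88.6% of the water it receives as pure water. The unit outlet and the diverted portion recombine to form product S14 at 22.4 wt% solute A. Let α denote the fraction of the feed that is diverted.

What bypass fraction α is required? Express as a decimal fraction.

0.549

All 968.8×0.180 = 174.38 tonne/day of solute A reaches S14, so S14 = 174.38/0.224 = 778.5 tonne/day and vapour = 190.3 tonne/day.
The evaporator receives (1−α)·968.8 of feed at 0.492 water and removes 0.886 of that water:
0.886×0.492×(1−α)×968.8 = 190.3
(1−α) = 190.3/422.31 = 0.4506;  α = 0.5494.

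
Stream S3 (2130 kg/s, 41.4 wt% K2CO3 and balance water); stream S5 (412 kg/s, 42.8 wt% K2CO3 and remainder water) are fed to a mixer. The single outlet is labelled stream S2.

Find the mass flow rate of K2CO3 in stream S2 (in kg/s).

K2CO3 out = K2CO3 in = 2130×0.414 + 412×0.428 = 1058.2 kg/s.

1058 kg/s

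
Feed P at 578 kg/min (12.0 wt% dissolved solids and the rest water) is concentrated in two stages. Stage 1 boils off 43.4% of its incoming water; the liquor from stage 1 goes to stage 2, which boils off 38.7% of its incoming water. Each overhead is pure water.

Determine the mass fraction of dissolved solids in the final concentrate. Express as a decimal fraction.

0.282

water in feed = 578×0.880 = 508.64 kg/min.
After stage 1: water left = (1−0.434)×508.64 = 287.89; stream total = 357.25 kg/min.
After stage 2: water left = (1−0.387)×287.89 = 176.48; final concentrate = 245.84 kg/min.
dissolved solids fraction = 69.36/245.84 = 0.282.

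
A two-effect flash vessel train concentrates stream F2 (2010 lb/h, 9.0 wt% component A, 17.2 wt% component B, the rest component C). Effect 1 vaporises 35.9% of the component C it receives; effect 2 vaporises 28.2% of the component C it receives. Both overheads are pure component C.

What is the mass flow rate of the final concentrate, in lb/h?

1209 lb/h

component C in feed = 2010×0.738 = 1483.4 lb/h.
After stage 1: component C left = (1−0.359)×1483.4 = 950.85; stream total = 1477.5 lb/h.
After stage 2: component C left = (1−0.282)×950.85 = 682.71; final concentrate = 1209.3 lb/h.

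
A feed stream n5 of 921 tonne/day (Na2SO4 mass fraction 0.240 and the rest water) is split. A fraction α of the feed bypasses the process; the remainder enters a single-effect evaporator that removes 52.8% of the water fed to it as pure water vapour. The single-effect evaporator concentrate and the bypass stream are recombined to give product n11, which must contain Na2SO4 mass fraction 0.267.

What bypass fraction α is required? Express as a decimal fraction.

All 921×0.240 = 221.04 tonne/day of Na2SO4 reaches n11, so n11 = 221.04/0.267 = 827.87 tonne/day and vapour = 93.135 tonne/day.
The evaporator receives (1−α)·921 of feed at 0.760 water and removes 0.528 of that water:
0.528×0.760×(1−α)×921 = 93.135
(1−α) = 93.135/369.58 = 0.2520;  α = 0.7480.

0.748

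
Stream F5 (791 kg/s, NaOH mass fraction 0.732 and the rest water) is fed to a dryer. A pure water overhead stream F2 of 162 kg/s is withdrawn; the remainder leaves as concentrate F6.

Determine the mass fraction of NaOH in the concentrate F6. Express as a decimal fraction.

0.921

NaOH is not removed: 791×0.732 = 579.01 kg/s of NaOH enters F6.
Concentrate = 791 − 162 = 629 kg/s.
Mass fraction = 579.01/629 = 0.921.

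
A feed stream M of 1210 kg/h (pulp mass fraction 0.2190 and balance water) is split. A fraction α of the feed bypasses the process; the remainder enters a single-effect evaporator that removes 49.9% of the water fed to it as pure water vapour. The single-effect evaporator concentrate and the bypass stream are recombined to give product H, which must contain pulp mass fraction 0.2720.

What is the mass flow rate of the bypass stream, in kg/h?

All 1210×0.219 = 264.99 kg/h of pulp reaches H, so H = 264.99/0.272 = 974.23 kg/h and vapour = 235.77 kg/h.
The evaporator receives (1−α)·1210 of feed at 0.781 water and removes 0.499 of that water:
0.499×0.781×(1−α)×1210 = 235.77
(1−α) = 235.77/471.56 = 0.5000;  α = 0.5000.
Bypass flow = 0.5000×1210 = 605.02 kg/h.

605 kg/h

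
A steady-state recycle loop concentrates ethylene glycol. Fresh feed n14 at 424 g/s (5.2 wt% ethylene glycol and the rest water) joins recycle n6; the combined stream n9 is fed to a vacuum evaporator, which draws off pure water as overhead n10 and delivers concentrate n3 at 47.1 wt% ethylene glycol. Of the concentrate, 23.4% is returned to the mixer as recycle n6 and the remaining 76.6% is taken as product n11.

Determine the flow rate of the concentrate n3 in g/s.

61.11 g/s

Overall ethylene glycol balance (none leaves overhead): ethylene glycol in fresh feed = ethylene glycol in product, i.e. 424×0.052 = (1−0.234)·n3·0.471.
n3 = 22.048/(0.471×0.766) = 61.111 g/s.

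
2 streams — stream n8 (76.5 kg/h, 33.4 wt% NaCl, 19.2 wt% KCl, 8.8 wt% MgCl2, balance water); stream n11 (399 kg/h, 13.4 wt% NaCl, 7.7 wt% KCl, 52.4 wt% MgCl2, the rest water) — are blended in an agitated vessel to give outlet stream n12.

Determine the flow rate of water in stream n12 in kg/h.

135.3 kg/h

water out = water in = 76.5×0.386 + 399×0.265 = 135.26 kg/h.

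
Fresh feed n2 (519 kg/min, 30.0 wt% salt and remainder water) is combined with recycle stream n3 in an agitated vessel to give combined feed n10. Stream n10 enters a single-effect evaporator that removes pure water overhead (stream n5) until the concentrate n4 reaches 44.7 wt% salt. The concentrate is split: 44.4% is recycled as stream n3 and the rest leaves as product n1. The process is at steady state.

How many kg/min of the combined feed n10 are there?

Overall salt balance (none leaves overhead): salt in fresh feed = salt in product, i.e. 519×0.300 = (1−0.444)·n4·0.447.
n4 = 155.7/(0.447×0.556) = 626.48 kg/min.
Recycle n3 = 0.444×626.48 = 278.16 kg/min.
Combined feed n10 = 519 + 278.16 = 797.16 kg/min.

797.2 kg/min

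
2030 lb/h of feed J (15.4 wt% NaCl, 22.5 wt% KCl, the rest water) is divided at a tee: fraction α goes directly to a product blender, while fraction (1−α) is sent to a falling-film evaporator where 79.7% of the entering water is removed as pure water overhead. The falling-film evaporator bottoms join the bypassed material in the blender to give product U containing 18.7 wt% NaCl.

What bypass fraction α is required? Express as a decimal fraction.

0.643

All 2030×0.154 = 312.62 lb/h of NaCl reaches U, so U = 312.62/0.187 = 1671.8 lb/h and vapour = 358.24 lb/h.
The evaporator receives (1−α)·2030 of feed at 0.621 water and removes 0.797 of that water:
0.797×0.621×(1−α)×2030 = 358.24
(1−α) = 358.24/1004.7 = 0.3566;  α = 0.6434.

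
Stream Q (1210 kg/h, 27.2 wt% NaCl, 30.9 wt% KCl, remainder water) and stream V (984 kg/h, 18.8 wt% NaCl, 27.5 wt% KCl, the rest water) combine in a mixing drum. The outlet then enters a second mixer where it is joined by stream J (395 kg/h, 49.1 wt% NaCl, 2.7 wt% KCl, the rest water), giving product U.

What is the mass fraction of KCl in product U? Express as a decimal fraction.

0.253

Overall, product flow = 2589 kg/h.
KCl in = 1210×0.309 + 984×0.275 + 395×0.027 = 655.15 kg/h.
KCl fraction in U = 0.253.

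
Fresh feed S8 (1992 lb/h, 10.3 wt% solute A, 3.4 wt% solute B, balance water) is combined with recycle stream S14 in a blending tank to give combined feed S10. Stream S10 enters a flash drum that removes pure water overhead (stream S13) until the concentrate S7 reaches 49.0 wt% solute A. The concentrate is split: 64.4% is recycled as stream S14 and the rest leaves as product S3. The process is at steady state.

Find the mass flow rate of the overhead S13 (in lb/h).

1573 lb/h

Overall solute A balance (none leaves overhead): solute A in fresh feed = solute A in product, i.e. 1992×0.103 = (1−0.644)·S7·0.490.
S7 = 205.18/(0.490×0.356) = 1176.2 lb/h.
Recycle S14 = 0.644×1176.2 = 757.47 lb/h.
Combined feed S10 = 1992 + 757.47 = 2749.5 lb/h.
Overhead S13 = S10 − S7 = 2749.5 − 1176.2 = 1573.3 lb/h.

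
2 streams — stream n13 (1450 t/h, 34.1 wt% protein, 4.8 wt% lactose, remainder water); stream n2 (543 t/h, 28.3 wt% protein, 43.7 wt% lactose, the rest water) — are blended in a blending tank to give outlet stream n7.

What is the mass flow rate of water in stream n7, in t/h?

water out = water in = 1450×0.611 + 543×0.280 = 1038 t/h.

1038 t/h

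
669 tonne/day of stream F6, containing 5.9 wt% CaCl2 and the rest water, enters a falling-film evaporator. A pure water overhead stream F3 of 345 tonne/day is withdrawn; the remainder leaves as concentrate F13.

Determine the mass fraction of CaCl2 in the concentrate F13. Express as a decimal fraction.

CaCl2 is not removed: 669×0.059 = 39.471 tonne/day of CaCl2 enters F13.
Concentrate = 669 − 345 = 324 tonne/day.
Mass fraction = 39.471/324 = 0.1218.

0.1218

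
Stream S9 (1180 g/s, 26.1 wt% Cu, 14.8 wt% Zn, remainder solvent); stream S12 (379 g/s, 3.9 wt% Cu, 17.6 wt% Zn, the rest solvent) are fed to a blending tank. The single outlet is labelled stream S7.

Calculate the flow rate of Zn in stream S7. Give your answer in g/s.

241.3 g/s

Zn out = Zn in = 1180×0.148 + 379×0.176 = 241.34 g/s.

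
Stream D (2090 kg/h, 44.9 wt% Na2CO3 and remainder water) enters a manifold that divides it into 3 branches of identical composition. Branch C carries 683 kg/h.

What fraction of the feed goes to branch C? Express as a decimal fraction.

Fraction to C = 683/2090 = 0.3268.

0.327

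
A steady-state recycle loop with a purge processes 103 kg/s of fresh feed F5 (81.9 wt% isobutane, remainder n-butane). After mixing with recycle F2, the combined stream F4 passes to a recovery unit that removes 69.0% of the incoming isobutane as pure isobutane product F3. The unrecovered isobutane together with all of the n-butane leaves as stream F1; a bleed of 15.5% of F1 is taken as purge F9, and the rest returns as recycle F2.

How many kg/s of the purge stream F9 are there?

24.13 kg/s

n-butane enters only via F5 and leaves only via the purge: 103×0.181 = 0.155×(n-butane in F1), and the recovery unit passes all n-butane, so n-butane in F4 = n-butane in F1 = 120.28 kg/s.
isobutane in F4: m_A = 103×0.819 + (1−0.155)·(1−0.690)·m_A, so m_A = 84.357/0.7380 = 114.3 kg/s.
F1 = (1−0.690)×114.3 + 120.28 = 155.71 kg/s.
Purge F9 = 0.155×155.71 = 24.135 kg/s.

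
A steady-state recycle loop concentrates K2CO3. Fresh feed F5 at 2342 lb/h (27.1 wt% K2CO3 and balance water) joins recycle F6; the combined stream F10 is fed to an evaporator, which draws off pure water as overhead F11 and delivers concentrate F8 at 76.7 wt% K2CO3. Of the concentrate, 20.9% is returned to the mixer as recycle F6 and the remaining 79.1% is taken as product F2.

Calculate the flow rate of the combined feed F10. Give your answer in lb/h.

2561 lb/h

Overall K2CO3 balance (none leaves overhead): K2CO3 in fresh feed = K2CO3 in product, i.e. 2342×0.271 = (1−0.209)·F8·0.767.
F8 = 634.68/(0.767×0.791) = 1046.1 lb/h.
Recycle F6 = 0.209×1046.1 = 218.64 lb/h.
Combined feed F10 = 2342 + 218.64 = 2560.6 lb/h.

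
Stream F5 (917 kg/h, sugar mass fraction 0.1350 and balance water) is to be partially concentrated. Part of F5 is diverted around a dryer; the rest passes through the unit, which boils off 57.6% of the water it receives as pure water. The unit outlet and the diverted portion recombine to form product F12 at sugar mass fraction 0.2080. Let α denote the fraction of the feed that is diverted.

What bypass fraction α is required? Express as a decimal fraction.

All 917×0.135 = 123.8 kg/h of sugar reaches F12, so F12 = 123.8/0.208 = 595.17 kg/h and vapour = 321.83 kg/h.
The evaporator receives (1−α)·917 of feed at 0.865 water and removes 0.576 of that water:
0.576×0.865×(1−α)×917 = 321.83
(1−α) = 321.83/456.89 = 0.7044;  α = 0.2956.

0.296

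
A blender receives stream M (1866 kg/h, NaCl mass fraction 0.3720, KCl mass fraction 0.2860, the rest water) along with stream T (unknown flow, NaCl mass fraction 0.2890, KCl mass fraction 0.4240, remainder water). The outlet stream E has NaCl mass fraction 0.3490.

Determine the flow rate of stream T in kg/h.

715.3 kg/h

Let T be the unknown flow. Total out = 1866 + T.
NaCl balance: 694.15 + 0.289·T = 0.349·(1866 + T)
(0.289 − 0.349)·T = 0.349×1866 − 694.15 = -42.918
T = -42.918 / -0.060 = 715.3 kg/h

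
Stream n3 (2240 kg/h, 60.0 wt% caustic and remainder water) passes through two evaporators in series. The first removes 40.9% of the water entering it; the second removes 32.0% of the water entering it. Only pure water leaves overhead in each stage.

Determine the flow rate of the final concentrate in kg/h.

1704 kg/h

water in feed = 2240×0.400 = 896 kg/h.
After stage 1: water left = (1−0.409)×896 = 529.54; stream total = 1873.5 kg/h.
After stage 2: water left = (1−0.320)×529.54 = 360.08; final concentrate = 1704.1 kg/h.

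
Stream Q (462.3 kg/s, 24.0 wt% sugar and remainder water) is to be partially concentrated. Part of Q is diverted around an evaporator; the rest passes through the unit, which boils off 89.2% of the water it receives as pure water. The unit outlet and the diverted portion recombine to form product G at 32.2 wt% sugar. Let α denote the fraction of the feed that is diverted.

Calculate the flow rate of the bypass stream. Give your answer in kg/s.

288.6 kg/s

All 462.3×0.240 = 110.95 kg/s of sugar reaches G, so G = 110.95/0.322 = 344.57 kg/s and vapour = 117.73 kg/s.
The evaporator receives (1−α)·462.3 of feed at 0.760 water and removes 0.892 of that water:
0.892×0.760×(1−α)×462.3 = 117.73
(1−α) = 117.73/313.4 = 0.3756;  α = 0.6244.
Bypass flow = 0.6244×462.3 = 288.64 kg/s.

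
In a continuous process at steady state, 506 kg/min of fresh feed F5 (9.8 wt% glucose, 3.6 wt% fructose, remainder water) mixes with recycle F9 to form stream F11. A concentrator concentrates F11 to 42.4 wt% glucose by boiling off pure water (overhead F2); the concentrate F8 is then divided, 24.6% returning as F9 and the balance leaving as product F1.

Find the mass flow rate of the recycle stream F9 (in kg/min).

Overall glucose balance (none leaves overhead): glucose in fresh feed = glucose in product, i.e. 506×0.098 = (1−0.246)·F8·0.424.
F8 = 49.588/(0.424×0.754) = 155.11 kg/min.
Recycle F9 = 0.246×155.11 = 38.157 kg/min.

38.16 kg/min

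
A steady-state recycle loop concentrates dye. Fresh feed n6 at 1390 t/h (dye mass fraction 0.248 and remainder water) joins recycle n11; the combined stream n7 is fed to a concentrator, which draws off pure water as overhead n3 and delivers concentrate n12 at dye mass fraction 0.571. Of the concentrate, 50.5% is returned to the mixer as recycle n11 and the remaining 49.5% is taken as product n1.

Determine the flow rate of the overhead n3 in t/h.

786.3 t/h

Overall dye balance (none leaves overhead): dye in fresh feed = dye in product, i.e. 1390×0.248 = (1−0.505)·n12·0.571.
n12 = 344.72/(0.571×0.495) = 1219.6 t/h.
Recycle n11 = 0.505×1219.6 = 615.91 t/h.
Combined feed n7 = 1390 + 615.91 = 2005.9 t/h.
Overhead n3 = n7 − n12 = 2005.9 − 1219.6 = 786.29 t/h.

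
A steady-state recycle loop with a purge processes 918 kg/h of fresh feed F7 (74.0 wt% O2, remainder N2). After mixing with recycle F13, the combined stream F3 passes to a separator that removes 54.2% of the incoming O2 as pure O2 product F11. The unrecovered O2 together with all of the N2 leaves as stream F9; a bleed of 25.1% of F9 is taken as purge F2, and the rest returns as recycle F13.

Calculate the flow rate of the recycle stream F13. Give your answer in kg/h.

N2 enters only via F7 and leaves only via the purge: 918×0.260 = 0.251×(N2 in F9), and the separator passes all N2, so N2 in F3 = N2 in F9 = 950.92 kg/h.
O2 in F3: m_A = 918×0.740 + (1−0.251)·(1−0.542)·m_A, so m_A = 679.32/0.6570 = 1034 kg/h.
F9 = (1−0.542)×1034 + 950.92 = 1424.5 kg/h.
Recycle F13 = (1−0.251)×1424.5 = 1067 kg/h.

1067 kg/h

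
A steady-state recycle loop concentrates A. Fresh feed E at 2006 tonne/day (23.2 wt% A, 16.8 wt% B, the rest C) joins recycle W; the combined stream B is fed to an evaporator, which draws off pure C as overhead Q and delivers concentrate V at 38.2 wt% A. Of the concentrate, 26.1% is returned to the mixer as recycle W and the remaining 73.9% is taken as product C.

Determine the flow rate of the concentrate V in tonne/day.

Overall A balance (none leaves overhead): A in fresh feed = A in product, i.e. 2006×0.232 = (1−0.261)·V·0.382.
V = 465.39/(0.382×0.739) = 1648.6 tonne/day.

1649 tonne/day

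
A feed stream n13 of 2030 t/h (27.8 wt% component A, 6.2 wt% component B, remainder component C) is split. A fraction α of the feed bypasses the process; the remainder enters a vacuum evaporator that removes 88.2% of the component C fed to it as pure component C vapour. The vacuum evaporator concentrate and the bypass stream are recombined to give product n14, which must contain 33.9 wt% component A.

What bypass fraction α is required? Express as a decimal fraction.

0.691

All 2030×0.278 = 564.34 t/h of component A reaches n14, so n14 = 564.34/0.339 = 1664.7 t/h and vapour = 365.28 t/h.
The evaporator receives (1−α)·2030 of feed at 0.660 component C and removes 0.882 of that component C:
0.882×0.660×(1−α)×2030 = 365.28
(1−α) = 365.28/1181.7 = 0.3091;  α = 0.6909.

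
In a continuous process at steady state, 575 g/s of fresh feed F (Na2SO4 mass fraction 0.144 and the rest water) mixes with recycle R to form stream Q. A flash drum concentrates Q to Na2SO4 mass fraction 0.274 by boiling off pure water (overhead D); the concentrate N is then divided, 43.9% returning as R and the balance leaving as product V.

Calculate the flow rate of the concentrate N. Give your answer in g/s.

538.7 g/s

Overall Na2SO4 balance (none leaves overhead): Na2SO4 in fresh feed = Na2SO4 in product, i.e. 575×0.144 = (1−0.439)·N·0.274.
N = 82.8/(0.274×0.561) = 538.66 g/s.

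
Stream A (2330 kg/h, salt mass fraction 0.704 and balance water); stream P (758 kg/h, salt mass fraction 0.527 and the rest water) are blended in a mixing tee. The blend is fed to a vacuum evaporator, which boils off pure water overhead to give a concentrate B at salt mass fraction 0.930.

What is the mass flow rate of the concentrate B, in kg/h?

2193 kg/h

salt entering = 2330×0.704 + 758×0.527 = 2039.8 kg/h.
All salt reports to B, so B = 2039.8/0.930 = 2193.3 kg/h.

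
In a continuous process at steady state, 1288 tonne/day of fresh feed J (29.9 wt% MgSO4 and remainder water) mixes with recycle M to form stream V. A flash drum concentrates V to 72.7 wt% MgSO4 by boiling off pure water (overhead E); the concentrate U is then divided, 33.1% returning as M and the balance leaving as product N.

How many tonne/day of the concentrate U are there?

791.8 tonne/day

Overall MgSO4 balance (none leaves overhead): MgSO4 in fresh feed = MgSO4 in product, i.e. 1288×0.299 = (1−0.331)·U·0.727.
U = 385.11/(0.727×0.669) = 791.82 tonne/day.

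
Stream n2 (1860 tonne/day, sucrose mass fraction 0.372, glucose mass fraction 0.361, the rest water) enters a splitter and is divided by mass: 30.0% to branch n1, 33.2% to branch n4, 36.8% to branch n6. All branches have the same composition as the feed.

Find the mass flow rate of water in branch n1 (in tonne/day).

149 tonne/day

Branch n1 total = 0.300×1860 = 558 tonne/day.
water in n1 = 0.267×558 = 148.99 tonne/day.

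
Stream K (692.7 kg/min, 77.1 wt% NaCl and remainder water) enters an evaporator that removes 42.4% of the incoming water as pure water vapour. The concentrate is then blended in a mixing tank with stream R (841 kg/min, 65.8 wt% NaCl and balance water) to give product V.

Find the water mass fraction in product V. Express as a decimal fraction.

0.258

Vapour removed = 0.424×0.229×692.7 = 67.258 kg/min; concentrate = 625.44 kg/min.
water reaching the mixer = 91.37 (from concentrate) + 841×0.342 = 378.99 kg/min.
Product flow = 625.44 + 841 = 1466.4 kg/min; water fraction = 0.258.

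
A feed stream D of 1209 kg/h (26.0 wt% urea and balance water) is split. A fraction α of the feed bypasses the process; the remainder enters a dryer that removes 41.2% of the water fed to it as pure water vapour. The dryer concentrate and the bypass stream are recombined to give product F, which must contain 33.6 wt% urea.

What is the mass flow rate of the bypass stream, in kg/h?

All 1209×0.260 = 314.34 kg/h of urea reaches F, so F = 314.34/0.336 = 935.54 kg/h and vapour = 273.46 kg/h.
The evaporator receives (1−α)·1209 of feed at 0.740 water and removes 0.412 of that water:
0.412×0.740×(1−α)×1209 = 273.46
(1−α) = 273.46/368.6 = 0.7419;  α = 0.2581.
Bypass flow = 0.2581×1209 = 312.04 kg/h.

312 kg/h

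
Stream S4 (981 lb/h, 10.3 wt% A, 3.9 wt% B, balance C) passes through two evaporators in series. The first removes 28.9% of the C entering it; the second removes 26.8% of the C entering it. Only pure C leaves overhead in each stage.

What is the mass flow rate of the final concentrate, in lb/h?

577.4 lb/h

C in feed = 981×0.858 = 841.7 lb/h.
After stage 1: C left = (1−0.289)×841.7 = 598.45; stream total = 737.75 lb/h.
After stage 2: C left = (1−0.268)×598.45 = 438.06; final concentrate = 577.37 lb/h.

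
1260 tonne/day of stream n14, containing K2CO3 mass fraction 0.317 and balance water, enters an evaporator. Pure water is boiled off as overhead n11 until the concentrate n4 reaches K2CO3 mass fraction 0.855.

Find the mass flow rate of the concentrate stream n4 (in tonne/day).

467.2 tonne/day

K2CO3 is conserved: 1260×0.317 = 399.42 tonne/day all reports to the concentrate.
Concentrate = 399.42/(target fraction) = 467.16 tonne/day.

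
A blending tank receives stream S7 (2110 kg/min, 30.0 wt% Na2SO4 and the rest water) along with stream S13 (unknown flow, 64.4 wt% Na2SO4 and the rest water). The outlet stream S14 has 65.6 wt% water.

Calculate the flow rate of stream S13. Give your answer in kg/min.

309.5 kg/min

Let S13 be the unknown flow. Total out = 2110 + S13.
water balance: 1477 + 0.356·S13 = 0.656·(2110 + S13)
(0.356 − 0.656)·S13 = 0.656×2110 − 1477 = -92.84
S13 = -92.84 / -0.300 = 309.47 kg/min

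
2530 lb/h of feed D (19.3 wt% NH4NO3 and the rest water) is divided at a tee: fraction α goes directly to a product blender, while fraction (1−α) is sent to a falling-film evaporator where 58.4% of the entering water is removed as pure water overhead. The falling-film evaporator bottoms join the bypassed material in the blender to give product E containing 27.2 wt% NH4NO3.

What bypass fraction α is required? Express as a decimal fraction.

All 2530×0.193 = 488.29 lb/h of NH4NO3 reaches E, so E = 488.29/0.272 = 1795.2 lb/h and vapour = 734.82 lb/h.
The evaporator receives (1−α)·2530 of feed at 0.807 water and removes 0.584 of that water:
0.584×0.807×(1−α)×2530 = 734.82
(1−α) = 734.82/1192.4 = 0.6163;  α = 0.3837.

0.384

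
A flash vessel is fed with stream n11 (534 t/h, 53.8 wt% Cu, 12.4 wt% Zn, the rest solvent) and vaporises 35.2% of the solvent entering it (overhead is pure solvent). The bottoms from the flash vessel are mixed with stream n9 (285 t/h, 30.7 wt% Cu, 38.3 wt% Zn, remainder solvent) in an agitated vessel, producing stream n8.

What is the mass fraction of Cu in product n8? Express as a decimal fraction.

Vapour removed = 0.352×0.338×534 = 63.533 t/h; concentrate = 470.47 t/h.
Cu reaching the mixer = 287.29 (from concentrate) + 285×0.307 = 374.79 t/h.
Product flow = 470.47 + 285 = 755.47 t/h; Cu fraction = 0.4961.

0.4961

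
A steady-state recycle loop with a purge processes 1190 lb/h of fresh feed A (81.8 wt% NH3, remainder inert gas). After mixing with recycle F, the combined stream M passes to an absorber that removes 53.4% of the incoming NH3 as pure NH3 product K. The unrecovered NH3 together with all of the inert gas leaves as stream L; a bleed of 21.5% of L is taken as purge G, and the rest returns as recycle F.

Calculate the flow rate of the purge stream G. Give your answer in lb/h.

inert gas enters only via A and leaves only via the purge: 1190×0.182 = 0.215×(inert gas in L), and the absorber passes all inert gas, so inert gas in M = inert gas in L = 1007.3 lb/h.
NH3 in M: m_A = 1190×0.818 + (1−0.215)·(1−0.534)·m_A, so m_A = 973.42/0.6342 = 1534.9 lb/h.
L = (1−0.534)×1534.9 + 1007.3 = 1722.6 lb/h.
Purge G = 0.215×1722.6 = 370.36 lb/h.

370.4 lb/h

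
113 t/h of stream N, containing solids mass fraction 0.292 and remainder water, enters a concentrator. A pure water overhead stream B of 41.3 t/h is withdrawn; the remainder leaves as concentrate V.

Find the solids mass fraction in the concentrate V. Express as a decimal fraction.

0.460

solids is not removed: 113×0.292 = 32.996 t/h of solids enters V.
Concentrate = 113 − 41.3 = 71.7 t/h.
Mass fraction = 32.996/71.7 = 0.460.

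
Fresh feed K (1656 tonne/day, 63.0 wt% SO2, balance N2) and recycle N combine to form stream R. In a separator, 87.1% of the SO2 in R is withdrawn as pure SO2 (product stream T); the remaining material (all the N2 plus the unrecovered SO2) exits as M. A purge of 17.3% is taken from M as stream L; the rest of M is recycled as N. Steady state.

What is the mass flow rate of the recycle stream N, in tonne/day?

3054 tonne/day

N2 enters only via K and leaves only via the purge: 1656×0.370 = 0.173×(N2 in M), and the separator passes all N2, so N2 in R = N2 in M = 3541.7 tonne/day.
SO2 in R: m_A = 1656×0.630 + (1−0.173)·(1−0.871)·m_A, so m_A = 1043.3/0.8933 = 1167.9 tonne/day.
M = (1−0.871)×1167.9 + 3541.7 = 3692.4 tonne/day.
Recycle N = (1−0.173)×3692.4 = 3053.6 tonne/day.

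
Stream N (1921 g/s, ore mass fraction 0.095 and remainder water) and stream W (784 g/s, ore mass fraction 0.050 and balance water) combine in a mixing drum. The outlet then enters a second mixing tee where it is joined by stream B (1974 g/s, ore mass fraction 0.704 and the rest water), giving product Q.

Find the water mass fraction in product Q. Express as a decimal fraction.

Overall, product flow = 4679 g/s.
water in = 1921×0.905 + 784×0.950 + 1974×0.296 = 3067.6 g/s.
water fraction in Q = 0.656.

0.656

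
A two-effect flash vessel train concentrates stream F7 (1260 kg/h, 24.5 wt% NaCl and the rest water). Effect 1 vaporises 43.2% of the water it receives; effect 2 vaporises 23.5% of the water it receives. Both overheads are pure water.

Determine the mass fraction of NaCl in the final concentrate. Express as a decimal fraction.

0.428

water in feed = 1260×0.755 = 951.3 kg/h.
After stage 1: water left = (1−0.432)×951.3 = 540.34; stream total = 849.04 kg/h.
After stage 2: water left = (1−0.235)×540.34 = 413.36; final concentrate = 722.06 kg/h.
NaCl fraction = 308.7/722.06 = 0.428.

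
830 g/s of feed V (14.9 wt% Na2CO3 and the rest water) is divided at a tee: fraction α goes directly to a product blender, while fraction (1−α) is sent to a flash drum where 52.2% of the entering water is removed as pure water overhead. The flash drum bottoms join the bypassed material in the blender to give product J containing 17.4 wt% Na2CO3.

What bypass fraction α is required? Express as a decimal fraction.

0.677

All 830×0.149 = 123.67 g/s of Na2CO3 reaches J, so J = 123.67/0.174 = 710.75 g/s and vapour = 119.25 g/s.
The evaporator receives (1−α)·830 of feed at 0.851 water and removes 0.522 of that water:
0.522×0.851×(1−α)×830 = 119.25
(1−α) = 119.25/368.7 = 0.3234;  α = 0.6766.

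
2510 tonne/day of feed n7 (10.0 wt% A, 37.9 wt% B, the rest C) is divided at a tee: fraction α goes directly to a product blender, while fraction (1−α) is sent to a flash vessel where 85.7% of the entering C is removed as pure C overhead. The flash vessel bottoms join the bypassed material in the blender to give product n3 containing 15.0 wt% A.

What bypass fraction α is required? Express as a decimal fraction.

0.253

All 2510×0.100 = 251 tonne/day of A reaches n3, so n3 = 251/0.150 = 1673.3 tonne/day and vapour = 836.67 tonne/day.
The evaporator receives (1−α)·2510 of feed at 0.521 C and removes 0.857 of that C:
0.857×0.521×(1−α)×2510 = 836.67
(1−α) = 836.67/1120.7 = 0.7466;  α = 0.2534.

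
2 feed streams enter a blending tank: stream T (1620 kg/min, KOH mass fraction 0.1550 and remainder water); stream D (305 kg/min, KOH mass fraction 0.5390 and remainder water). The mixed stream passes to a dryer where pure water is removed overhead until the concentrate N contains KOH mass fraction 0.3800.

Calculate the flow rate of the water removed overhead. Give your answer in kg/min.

831.6 kg/min

KOH entering = 1620×0.155 + 305×0.539 = 415.5 kg/min.
All KOH reports to N, so N = 415.5/0.380 = 1093.4 kg/min.
Total feed = 1925 kg/min; overhead = 1925 − 1093.4 = 831.59 kg/min.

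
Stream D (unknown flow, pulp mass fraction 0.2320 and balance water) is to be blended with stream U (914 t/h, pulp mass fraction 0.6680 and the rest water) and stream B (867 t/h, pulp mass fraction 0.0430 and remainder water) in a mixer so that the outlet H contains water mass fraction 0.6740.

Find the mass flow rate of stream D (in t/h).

Let D be the unknown flow. Total out = 1781 + D.
water balance: 1133.2 + 0.768·D = 0.674·(1781 + D)
(0.768 − 0.674)·D = 0.674×1781 − 1133.2 = 67.227
D = 67.227 / 0.094 = 715.18 t/h

715.2 t/h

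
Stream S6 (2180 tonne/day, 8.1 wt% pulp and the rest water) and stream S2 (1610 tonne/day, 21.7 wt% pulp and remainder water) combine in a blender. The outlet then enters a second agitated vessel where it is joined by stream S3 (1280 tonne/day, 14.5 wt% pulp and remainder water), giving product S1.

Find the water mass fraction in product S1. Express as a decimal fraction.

0.860

Overall, product flow = 5070 tonne/day.
water in = 2180×0.919 + 1610×0.783 + 1280×0.855 = 4358.5 tonne/day.
water fraction in S1 = 0.860.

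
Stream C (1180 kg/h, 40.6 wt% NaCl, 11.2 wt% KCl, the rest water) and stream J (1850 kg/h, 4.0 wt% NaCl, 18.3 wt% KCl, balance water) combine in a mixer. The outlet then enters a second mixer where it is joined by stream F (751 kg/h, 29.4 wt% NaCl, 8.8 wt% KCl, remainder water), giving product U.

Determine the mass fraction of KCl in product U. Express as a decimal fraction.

Overall, product flow = 3781 kg/h.
KCl in = 1180×0.112 + 1850×0.183 + 751×0.088 = 536.8 kg/h.
KCl fraction in U = 0.142.

0.142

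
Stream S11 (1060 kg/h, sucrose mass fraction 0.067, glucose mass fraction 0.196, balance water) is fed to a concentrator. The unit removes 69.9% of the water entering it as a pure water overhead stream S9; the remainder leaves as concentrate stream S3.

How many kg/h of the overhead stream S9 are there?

546.1 kg/h

water entering = 1060×0.737 = 781.22 kg/h; overhead removed = 0.699×781.22 = 546.07 kg/h.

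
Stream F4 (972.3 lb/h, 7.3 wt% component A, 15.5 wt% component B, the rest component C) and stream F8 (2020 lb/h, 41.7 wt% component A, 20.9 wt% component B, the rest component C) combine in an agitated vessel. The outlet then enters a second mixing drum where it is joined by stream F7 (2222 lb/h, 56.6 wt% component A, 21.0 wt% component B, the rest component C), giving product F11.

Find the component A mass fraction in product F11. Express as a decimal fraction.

0.4163

Overall, product flow = 5214.3 lb/h.
component A in = 972.3×0.073 + 2020×0.417 + 2222×0.566 = 2171 lb/h.
component A fraction in F11 = 0.4163.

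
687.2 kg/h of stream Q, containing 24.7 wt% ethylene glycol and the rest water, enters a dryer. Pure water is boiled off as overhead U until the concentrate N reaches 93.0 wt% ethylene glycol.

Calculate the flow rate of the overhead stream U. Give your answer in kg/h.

ethylene glycol is conserved: 687.2×0.247 = 169.74 kg/h all reports to the concentrate.
Concentrate = 169.74/(target fraction) = 182.51 kg/h.
Overhead = 687.2 − 182.51 = 504.69 kg/h.

504.7 kg/h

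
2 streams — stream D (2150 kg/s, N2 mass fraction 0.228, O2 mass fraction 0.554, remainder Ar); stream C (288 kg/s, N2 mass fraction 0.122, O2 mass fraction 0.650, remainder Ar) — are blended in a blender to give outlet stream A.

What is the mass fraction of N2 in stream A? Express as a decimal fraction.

0.215

Total flow out = 2150 + 288 = 2438 kg/s.
N2 in = 2150×0.228 + 288×0.122 = 525.34 kg/s.
N2 mass fraction in A = 525.34/2438 = 0.215.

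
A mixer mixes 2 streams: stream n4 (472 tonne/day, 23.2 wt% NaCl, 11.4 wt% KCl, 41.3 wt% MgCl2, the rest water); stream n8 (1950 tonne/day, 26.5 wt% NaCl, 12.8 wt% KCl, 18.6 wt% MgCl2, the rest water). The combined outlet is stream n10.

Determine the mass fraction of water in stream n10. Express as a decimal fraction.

0.386

Total flow out = 472 + 1950 = 2422 tonne/day.
water in = 472×0.241 + 1950×0.421 = 934.7 tonne/day.
water mass fraction in n10 = 934.7/2422 = 0.386.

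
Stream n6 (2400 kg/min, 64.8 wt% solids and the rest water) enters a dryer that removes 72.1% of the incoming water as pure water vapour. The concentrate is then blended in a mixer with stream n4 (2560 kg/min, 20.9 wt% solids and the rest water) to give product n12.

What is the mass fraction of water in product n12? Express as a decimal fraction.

Vapour removed = 0.721×0.352×2400 = 609.1 kg/min; concentrate = 1790.9 kg/min.
water reaching the mixer = 235.7 (from concentrate) + 2560×0.791 = 2260.7 kg/min.
Product flow = 1790.9 + 2560 = 4350.9 kg/min; water fraction = 0.520.

0.520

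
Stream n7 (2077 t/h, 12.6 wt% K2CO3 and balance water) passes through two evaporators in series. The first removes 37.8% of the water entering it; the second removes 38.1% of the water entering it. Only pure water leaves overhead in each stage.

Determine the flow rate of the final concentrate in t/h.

water in feed = 2077×0.874 = 1815.3 t/h.
After stage 1: water left = (1−0.378)×1815.3 = 1129.1; stream total = 1390.8 t/h.
After stage 2: water left = (1−0.381)×1129.1 = 698.92; final concentrate = 960.62 t/h.

960.6 t/h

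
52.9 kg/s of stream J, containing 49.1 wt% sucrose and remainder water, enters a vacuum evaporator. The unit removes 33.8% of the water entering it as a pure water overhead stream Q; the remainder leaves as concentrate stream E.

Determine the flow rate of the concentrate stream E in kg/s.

43.8 kg/s

water entering = 52.9×0.509 = 26.926 kg/s; overhead removed = 0.338×26.926 = 9.101 kg/s.
Concentrate = 52.9 − 9.101 = 43.799 kg/s.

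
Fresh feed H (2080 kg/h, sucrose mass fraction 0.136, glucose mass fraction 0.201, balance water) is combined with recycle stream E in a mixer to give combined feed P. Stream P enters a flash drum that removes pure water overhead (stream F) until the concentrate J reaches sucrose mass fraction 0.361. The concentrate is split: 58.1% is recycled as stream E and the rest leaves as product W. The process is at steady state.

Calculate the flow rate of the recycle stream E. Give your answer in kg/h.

1087 kg/h

Overall sucrose balance (none leaves overhead): sucrose in fresh feed = sucrose in product, i.e. 2080×0.136 = (1−0.581)·J·0.361.
J = 282.88/(0.361×0.419) = 1870.2 kg/h.
Recycle E = 0.581×1870.2 = 1086.6 kg/h.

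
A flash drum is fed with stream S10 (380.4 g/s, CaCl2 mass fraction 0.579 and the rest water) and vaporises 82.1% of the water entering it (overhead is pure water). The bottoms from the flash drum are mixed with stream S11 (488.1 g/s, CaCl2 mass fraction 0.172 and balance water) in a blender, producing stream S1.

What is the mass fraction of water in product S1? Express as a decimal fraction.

0.587

Vapour removed = 0.821×0.421×380.4 = 131.48 g/s; concentrate = 248.92 g/s.
water reaching the mixer = 28.667 (from concentrate) + 488.1×0.828 = 432.81 g/s.
Product flow = 248.92 + 488.1 = 737.02 g/s; water fraction = 0.587.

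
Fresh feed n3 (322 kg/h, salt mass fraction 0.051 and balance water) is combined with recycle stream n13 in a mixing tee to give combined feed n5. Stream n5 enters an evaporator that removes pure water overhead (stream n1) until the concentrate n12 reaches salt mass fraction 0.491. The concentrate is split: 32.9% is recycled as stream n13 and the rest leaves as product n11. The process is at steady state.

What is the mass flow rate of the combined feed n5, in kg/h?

338.4 kg/h

Overall salt balance (none leaves overhead): salt in fresh feed = salt in product, i.e. 322×0.051 = (1−0.329)·n12·0.491.
n12 = 16.422/(0.491×0.671) = 49.845 kg/h.
Recycle n13 = 0.329×49.845 = 16.399 kg/h.
Combined feed n5 = 322 + 16.399 = 338.4 kg/h.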